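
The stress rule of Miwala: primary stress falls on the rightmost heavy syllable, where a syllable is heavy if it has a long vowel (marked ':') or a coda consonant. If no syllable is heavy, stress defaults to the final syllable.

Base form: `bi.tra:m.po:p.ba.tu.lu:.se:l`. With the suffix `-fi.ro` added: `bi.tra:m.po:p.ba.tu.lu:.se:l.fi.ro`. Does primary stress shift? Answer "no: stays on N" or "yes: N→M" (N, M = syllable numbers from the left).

Base `bi.tra:m.po:p.ba.tu.lu:.se:l` (7 syllables):
  Weights: 1 bi L, 2 tra:m H, 3 po:p H, 4 ba L, 5 tu L, 6 lu: H, 7 se:l H.
  Heavy syllables in the domain: 2, 3, 6, 7. The rightmost is syllable 7 (se:l).
  → primary stress on syllable 7.
Suffixed `bi.tra:m.po:p.ba.tu.lu:.se:l.fi.ro` (9 syllables):
  Weights: 1 bi L, 2 tra:m H, 3 po:p H, 4 ba L, 5 tu L, 6 lu: H, 7 se:l H, 8 fi L, 9 ro L.
  Heavy syllables in the domain: 2, 3, 6, 7. The rightmost is syllable 7 (se:l).
  → primary stress on syllable 7.

no: stays on 7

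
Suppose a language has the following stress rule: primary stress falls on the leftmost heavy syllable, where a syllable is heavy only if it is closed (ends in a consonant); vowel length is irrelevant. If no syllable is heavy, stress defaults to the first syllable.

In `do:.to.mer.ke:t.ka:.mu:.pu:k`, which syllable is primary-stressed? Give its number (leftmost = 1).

3

Weights: 1 do: L, 2 to L, 3 mer H, 4 ke:t H, 5 ka: L, 6 mu: L, 7 pu:k H.
Heavy syllables in the domain: 3, 4, 7. The leftmost is syllable 3 (mer).
Primary stress: syllable 3 → do:.to.ˈmer.ke:t.ka:.mu:.pu:k.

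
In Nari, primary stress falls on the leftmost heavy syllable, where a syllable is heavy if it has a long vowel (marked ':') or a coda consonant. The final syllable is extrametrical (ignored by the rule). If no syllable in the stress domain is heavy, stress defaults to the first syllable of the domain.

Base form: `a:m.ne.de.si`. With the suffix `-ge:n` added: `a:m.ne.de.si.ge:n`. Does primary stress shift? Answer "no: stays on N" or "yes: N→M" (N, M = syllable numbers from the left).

Base `a:m.ne.de.si` (4 syllables):
  The final syllable (4, si) is extrametrical; the stress domain is syllables 1–3.
  Weights: 1 a:m H, 2 ne L, 3 de L.
  Heavy syllables in the domain: 1. The leftmost is syllable 1 (a:m).
  → primary stress on syllable 1.
Suffixed `a:m.ne.de.si.ge:n` (5 syllables):
  The final syllable (5, ge:n) is extrametrical; the stress domain is syllables 1–4.
  Weights: 1 a:m H, 2 ne L, 3 de L, 4 si L.
  Heavy syllables in the domain: 1. The leftmost is syllable 1 (a:m).
  → primary stress on syllable 1.

no: stays on 1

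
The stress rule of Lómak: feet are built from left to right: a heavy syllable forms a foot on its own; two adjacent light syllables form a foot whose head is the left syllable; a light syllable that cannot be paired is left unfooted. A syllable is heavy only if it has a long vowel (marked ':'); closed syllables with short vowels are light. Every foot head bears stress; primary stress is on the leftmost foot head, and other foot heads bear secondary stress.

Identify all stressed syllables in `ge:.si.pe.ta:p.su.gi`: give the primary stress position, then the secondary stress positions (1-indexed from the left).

primary 1, secondary 2, 4, 5

Weights: 1 ge: H, 2 si L, 3 pe L, 4 ta:p H, 5 su L, 6 gi L.
Parse left to right (heavy = foot alone; LL = one foot; stranded L unfooted): (ˈge:) (ˈsi.pe) (ˈta:p) (ˈsu.gi).
Foot heads: 1, 2, 4, 5.
Primary stress on the leftmost head = syllable 1.
Secondary stress on 2, 4, 5: ˈge:.ˌsi.pe.ˌta:p.ˌsu.gi.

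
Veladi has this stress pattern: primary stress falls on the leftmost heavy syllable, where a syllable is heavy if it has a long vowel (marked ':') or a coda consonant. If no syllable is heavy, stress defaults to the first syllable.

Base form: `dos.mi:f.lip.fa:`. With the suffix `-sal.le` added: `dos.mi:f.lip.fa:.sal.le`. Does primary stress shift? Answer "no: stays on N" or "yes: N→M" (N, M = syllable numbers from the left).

Base `dos.mi:f.lip.fa:` (4 syllables):
  Weights: 1 dos H, 2 mi:f H, 3 lip H, 4 fa: H.
  Heavy syllables in the domain: 1, 2, 3, 4. The leftmost is syllable 1 (dos).
  → primary stress on syllable 1.
Suffixed `dos.mi:f.lip.fa:.sal.le` (6 syllables):
  Weights: 1 dos H, 2 mi:f H, 3 lip H, 4 fa: H, 5 sal H, 6 le L.
  Heavy syllables in the domain: 1, 2, 3, 4, 5. The leftmost is syllable 1 (dos).
  → primary stress on syllable 1.

no: stays on 1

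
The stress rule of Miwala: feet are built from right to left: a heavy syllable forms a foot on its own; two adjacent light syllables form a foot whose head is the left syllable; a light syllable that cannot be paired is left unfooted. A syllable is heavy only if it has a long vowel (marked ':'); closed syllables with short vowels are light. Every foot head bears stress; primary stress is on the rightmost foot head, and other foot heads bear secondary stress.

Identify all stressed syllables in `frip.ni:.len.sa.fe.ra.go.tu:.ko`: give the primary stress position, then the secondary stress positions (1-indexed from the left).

primary 8, secondary 2, 4, 6

Weights: 1 frip L, 2 ni: H, 3 len L, 4 sa L, 5 fe L, 6 ra L, 7 go L, 8 tu: H, 9 ko L.
Parse right to left (heavy = foot alone; LL = one foot; stranded L unfooted): frip (ˈni:) len (ˈsa.fe) (ˈra.go) (ˈtu:) ko.
Foot heads: 2, 4, 6, 8.
Primary stress on the rightmost head = syllable 8.
Secondary stress on 2, 4, 6: frip.ˌni:.len.ˌsa.fe.ˌra.go.ˈtu:.ko.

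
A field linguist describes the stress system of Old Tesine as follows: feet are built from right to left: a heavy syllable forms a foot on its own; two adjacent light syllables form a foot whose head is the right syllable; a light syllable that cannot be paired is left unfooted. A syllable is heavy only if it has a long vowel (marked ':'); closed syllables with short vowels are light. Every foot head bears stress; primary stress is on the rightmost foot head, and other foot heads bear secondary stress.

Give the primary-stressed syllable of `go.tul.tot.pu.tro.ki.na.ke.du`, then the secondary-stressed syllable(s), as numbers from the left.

primary 9, secondary 3, 5, 7

Weights: 1 go L, 2 tul L, 3 tot L, 4 pu L, 5 tro L, 6 ki L, 7 na L, 8 ke L, 9 du L.
Parse right to left (heavy = foot alone; LL = one foot; stranded L unfooted): go (tul.ˈtot) (pu.ˈtro) (ki.ˈna) (ke.ˈdu).
Foot heads: 3, 5, 7, 9.
Primary stress on the rightmost head = syllable 9.
Secondary stress on 3, 5, 7: go.tul.ˌtot.pu.ˌtro.ki.ˌna.ke.ˈdu.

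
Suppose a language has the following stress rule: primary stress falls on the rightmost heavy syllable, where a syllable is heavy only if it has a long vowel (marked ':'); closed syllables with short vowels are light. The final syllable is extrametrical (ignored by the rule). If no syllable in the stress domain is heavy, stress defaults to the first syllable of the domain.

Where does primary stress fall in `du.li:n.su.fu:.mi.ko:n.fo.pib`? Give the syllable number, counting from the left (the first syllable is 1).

The final syllable (8, pib) is extrametrical; the stress domain is syllables 1–7.
Weights: 1 du L, 2 li:n H, 3 su L, 4 fu: H, 5 mi L, 6 ko:n H, 7 fo L.
Heavy syllables in the domain: 2, 4, 6. The rightmost is syllable 6 (ko:n).
Primary stress: syllable 6 → du.li:n.su.fu:.mi.ˈko:n.fo.pib.

6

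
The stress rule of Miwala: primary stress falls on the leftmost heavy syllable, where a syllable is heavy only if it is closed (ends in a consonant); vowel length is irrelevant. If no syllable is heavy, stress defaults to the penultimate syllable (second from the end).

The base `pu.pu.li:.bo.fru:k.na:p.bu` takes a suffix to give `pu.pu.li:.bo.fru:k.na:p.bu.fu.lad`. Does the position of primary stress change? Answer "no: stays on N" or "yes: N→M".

no: stays on 5

Base `pu.pu.li:.bo.fru:k.na:p.bu` (7 syllables):
  Weights: 1 pu L, 2 pu L, 3 li: L, 4 bo L, 5 fru:k H, 6 na:p H, 7 bu L.
  Heavy syllables in the domain: 5, 6. The leftmost is syllable 5 (fru:k).
  → primary stress on syllable 5.
Suffixed `pu.pu.li:.bo.fru:k.na:p.bu.fu.lad` (9 syllables):
  Weights: 1 pu L, 2 pu L, 3 li: L, 4 bo L, 5 fru:k H, 6 na:p H, 7 bu L, 8 fu L, 9 lad H.
  Heavy syllables in the domain: 5, 6, 9. The leftmost is syllable 5 (fru:k).
  → primary stress on syllable 5.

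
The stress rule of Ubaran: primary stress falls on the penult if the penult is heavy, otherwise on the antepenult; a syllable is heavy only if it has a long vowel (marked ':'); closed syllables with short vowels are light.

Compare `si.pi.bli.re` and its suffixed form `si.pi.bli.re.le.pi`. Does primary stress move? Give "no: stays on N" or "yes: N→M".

yes: 2→4

Base `si.pi.bli.re` (4 syllables):
  Weights: 2 pi L, 3 bli L, 4 re L.
  The penult (syllable 3, bli) is light, so stress falls on the antepenult (syllable 2, pi).
  → primary stress on syllable 2.
Suffixed `si.pi.bli.re.le.pi` (6 syllables):
  Weights: 4 re L, 5 le L, 6 pi L.
  The penult (syllable 5, le) is light, so stress falls on the antepenult (syllable 4, re).
  → primary stress on syllable 4.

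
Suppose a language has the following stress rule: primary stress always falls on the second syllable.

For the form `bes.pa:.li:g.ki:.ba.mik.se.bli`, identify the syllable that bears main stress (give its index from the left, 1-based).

The word has 8 syllables; the second syllable is syllable 2 (pa:).
Primary stress: syllable 2 → bes.ˈpa:.li:g.ki:.ba.mik.se.bli.

2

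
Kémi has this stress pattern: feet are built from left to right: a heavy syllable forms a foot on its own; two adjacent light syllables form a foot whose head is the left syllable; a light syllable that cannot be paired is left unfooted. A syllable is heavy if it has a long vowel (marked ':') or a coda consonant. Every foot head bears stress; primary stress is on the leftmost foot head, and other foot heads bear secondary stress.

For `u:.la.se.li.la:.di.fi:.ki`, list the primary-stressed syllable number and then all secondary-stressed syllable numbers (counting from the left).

primary 1, secondary 2, 5, 7

Weights: 1 u: H, 2 la L, 3 se L, 4 li L, 5 la: H, 6 di L, 7 fi: H, 8 ki L.
Parse left to right (heavy = foot alone; LL = one foot; stranded L unfooted): (ˈu:) (ˈla.se) li (ˈla:) di (ˈfi:) ki.
Foot heads: 1, 2, 5, 7.
Primary stress on the leftmost head = syllable 1.
Secondary stress on 2, 5, 7: ˈu:.ˌla.se.li.ˌla:.di.ˌfi:.ki.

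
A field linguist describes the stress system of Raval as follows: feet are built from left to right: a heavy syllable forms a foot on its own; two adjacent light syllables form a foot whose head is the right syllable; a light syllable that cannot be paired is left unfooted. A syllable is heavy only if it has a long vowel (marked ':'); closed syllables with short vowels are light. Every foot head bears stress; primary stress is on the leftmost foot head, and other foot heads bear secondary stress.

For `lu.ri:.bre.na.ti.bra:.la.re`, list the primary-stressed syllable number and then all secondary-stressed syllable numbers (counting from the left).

Weights: 1 lu L, 2 ri: H, 3 bre L, 4 na L, 5 ti L, 6 bra: H, 7 la L, 8 re L.
Parse left to right (heavy = foot alone; LL = one foot; stranded L unfooted): lu (ˈri:) (bre.ˈna) ti (ˈbra:) (la.ˈre).
Foot heads: 2, 4, 6, 8.
Primary stress on the leftmost head = syllable 2.
Secondary stress on 4, 6, 8: lu.ˈri:.bre.ˌna.ti.ˌbra:.la.ˌre.

primary 2, secondary 4, 6, 8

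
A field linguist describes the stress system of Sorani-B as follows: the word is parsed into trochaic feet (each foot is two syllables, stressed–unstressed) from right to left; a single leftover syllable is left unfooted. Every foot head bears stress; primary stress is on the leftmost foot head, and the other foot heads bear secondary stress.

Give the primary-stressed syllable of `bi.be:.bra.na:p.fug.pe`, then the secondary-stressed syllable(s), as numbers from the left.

primary 1, secondary 3, 5

Parse right to left into trochaic (ˈσσ) feet: (ˈbi.be:) (ˈbra.na:p) (ˈfug.pe).
Foot heads (stressed positions): 1, 3, 5.
End Rule Leftmost: primary stress on the leftmost head = syllable 1.
Secondary stress on 3, 5: ˈbi.be:.ˌbra.na:p.ˌfug.pe.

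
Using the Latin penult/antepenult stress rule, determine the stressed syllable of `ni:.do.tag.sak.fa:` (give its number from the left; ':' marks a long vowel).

Classical Latin: stress the penult if heavy (long vowel or closed), else the antepenult.
Weights: 3 tag H, 4 sak H, 5 fa: H.
The penult (syllable 4, sak) is heavy, so it takes stress.
Stress on syllable 4: ni:.do.tag.ˈsak.fa:.

4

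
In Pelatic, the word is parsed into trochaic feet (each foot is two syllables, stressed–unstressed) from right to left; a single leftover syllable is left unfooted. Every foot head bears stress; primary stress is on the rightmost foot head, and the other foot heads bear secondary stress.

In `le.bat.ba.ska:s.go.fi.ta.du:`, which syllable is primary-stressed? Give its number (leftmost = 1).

Parse right to left into trochaic (ˈσσ) feet: (ˈle.bat) (ˈba.ska:s) (ˈgo.fi) (ˈta.du:).
Foot heads (stressed positions): 1, 3, 5, 7.
End Rule Rightmost: primary stress on the rightmost head = syllable 7.
Primary stress: syllable 7 → le.bat.ba.ska:s.go.fi.ˈta.du:.

7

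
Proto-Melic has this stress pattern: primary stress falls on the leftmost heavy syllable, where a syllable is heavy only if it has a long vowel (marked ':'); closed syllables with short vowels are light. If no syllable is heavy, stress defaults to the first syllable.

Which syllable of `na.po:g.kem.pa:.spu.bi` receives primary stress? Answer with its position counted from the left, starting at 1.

2

Weights: 1 na L, 2 po:g H, 3 kem L, 4 pa: H, 5 spu L, 6 bi L.
Heavy syllables in the domain: 2, 4. The leftmost is syllable 2 (po:g).
Primary stress: syllable 2 → na.ˈpo:g.kem.pa:.spu.bi.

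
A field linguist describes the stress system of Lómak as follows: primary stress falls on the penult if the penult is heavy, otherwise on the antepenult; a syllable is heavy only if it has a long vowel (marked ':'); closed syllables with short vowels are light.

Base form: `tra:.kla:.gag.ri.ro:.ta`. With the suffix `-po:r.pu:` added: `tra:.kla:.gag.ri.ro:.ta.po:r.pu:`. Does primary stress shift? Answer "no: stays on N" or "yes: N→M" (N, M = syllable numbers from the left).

Base `tra:.kla:.gag.ri.ro:.ta` (6 syllables):
  Weights: 4 ri L, 5 ro: H, 6 ta L.
  The penult (syllable 5, ro:) is heavy, so it takes stress.
  → primary stress on syllable 5.
Suffixed `tra:.kla:.gag.ri.ro:.ta.po:r.pu:` (8 syllables):
  Weights: 6 ta L, 7 po:r H, 8 pu: H.
  The penult (syllable 7, po:r) is heavy, so it takes stress.
  → primary stress on syllable 7.

yes: 5→7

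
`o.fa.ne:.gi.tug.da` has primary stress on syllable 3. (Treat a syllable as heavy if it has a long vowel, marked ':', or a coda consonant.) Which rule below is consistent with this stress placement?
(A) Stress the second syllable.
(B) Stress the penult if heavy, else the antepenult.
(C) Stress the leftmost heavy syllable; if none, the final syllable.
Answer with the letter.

C

Rule A → syllable 2 (observed: 3).
Rule B → syllable 5 (observed: 3).
Rule C → syllable 3 ✓.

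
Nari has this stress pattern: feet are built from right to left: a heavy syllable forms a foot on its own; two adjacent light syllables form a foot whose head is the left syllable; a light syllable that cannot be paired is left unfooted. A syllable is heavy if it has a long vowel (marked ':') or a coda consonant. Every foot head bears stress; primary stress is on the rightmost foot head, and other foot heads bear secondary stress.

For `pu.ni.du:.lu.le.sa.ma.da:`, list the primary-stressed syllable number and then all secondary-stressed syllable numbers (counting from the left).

Weights: 1 pu L, 2 ni L, 3 du: H, 4 lu L, 5 le L, 6 sa L, 7 ma L, 8 da: H.
Parse right to left (heavy = foot alone; LL = one foot; stranded L unfooted): (ˈpu.ni) (ˈdu:) (ˈlu.le) (ˈsa.ma) (ˈda:).
Foot heads: 1, 3, 4, 6, 8.
Primary stress on the rightmost head = syllable 8.
Secondary stress on 1, 3, 4, 6: ˌpu.ni.ˌdu:.ˌlu.le.ˌsa.ma.ˈda:.

primary 8, secondary 1, 3, 4, 6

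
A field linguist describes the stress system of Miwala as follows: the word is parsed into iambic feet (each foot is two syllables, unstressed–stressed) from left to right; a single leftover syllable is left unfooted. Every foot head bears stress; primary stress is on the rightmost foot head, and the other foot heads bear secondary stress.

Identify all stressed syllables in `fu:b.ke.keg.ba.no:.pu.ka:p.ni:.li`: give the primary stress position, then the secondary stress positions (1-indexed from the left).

primary 8, secondary 2, 4, 6

Parse left to right into iambic (σˈσ) feet: (fu:b.ˈke) (keg.ˈba) (no:.ˈpu) (ka:p.ˈni:) li. Syllable 9 is left unfooted.
Foot heads (stressed positions): 2, 4, 6, 8.
End Rule Rightmost: primary stress on the rightmost head = syllable 8.
Secondary stress on 2, 4, 6: fu:b.ˌke.keg.ˌba.no:.ˌpu.ka:p.ˈni:.li.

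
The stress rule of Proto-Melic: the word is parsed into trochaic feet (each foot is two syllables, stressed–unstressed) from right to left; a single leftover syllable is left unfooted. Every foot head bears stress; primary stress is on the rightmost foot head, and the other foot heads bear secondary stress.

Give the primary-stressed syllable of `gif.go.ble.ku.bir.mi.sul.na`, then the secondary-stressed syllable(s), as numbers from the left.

Parse right to left into trochaic (ˈσσ) feet: (ˈgif.go) (ˈble.ku) (ˈbir.mi) (ˈsul.na).
Foot heads (stressed positions): 1, 3, 5, 7.
End Rule Rightmost: primary stress on the rightmost head = syllable 7.
Secondary stress on 1, 3, 5: ˌgif.go.ˌble.ku.ˌbir.mi.ˈsul.na.

primary 7, secondary 1, 3, 5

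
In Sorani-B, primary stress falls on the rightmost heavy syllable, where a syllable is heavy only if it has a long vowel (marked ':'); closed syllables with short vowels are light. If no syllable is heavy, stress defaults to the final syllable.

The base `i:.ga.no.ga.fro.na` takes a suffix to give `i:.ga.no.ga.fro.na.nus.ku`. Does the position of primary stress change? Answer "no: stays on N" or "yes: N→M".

no: stays on 1

Base `i:.ga.no.ga.fro.na` (6 syllables):
  Weights: 1 i: H, 2 ga L, 3 no L, 4 ga L, 5 fro L, 6 na L.
  Heavy syllables in the domain: 1. The rightmost is syllable 1 (i:).
  → primary stress on syllable 1.
Suffixed `i:.ga.no.ga.fro.na.nus.ku` (8 syllables):
  Weights: 1 i: H, 2 ga L, 3 no L, 4 ga L, 5 fro L, 6 na L, 7 nus L, 8 ku L.
  Heavy syllables in the domain: 1. The rightmost is syllable 1 (i:).
  → primary stress on syllable 1.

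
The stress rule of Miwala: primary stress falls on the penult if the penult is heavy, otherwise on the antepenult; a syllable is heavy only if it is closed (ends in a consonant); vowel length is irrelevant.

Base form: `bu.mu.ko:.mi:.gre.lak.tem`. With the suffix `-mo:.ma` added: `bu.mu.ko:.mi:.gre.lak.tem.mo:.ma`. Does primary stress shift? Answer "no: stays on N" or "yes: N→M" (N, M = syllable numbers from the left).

Base `bu.mu.ko:.mi:.gre.lak.tem` (7 syllables):
  Weights: 5 gre L, 6 lak H, 7 tem H.
  The penult (syllable 6, lak) is heavy, so it takes stress.
  → primary stress on syllable 6.
Suffixed `bu.mu.ko:.mi:.gre.lak.tem.mo:.ma` (9 syllables):
  Weights: 7 tem H, 8 mo: L, 9 ma L.
  The penult (syllable 8, mo:) is light, so stress falls on the antepenult (syllable 7, tem).
  → primary stress on syllable 7.

yes: 6→7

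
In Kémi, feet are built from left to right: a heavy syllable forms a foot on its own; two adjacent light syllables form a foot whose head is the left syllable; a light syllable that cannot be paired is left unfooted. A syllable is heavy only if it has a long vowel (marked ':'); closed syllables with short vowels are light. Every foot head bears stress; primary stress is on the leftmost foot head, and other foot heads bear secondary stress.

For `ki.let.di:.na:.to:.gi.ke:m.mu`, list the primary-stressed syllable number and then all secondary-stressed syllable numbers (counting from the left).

primary 1, secondary 3, 4, 5, 7

Weights: 1 ki L, 2 let L, 3 di: H, 4 na: H, 5 to: H, 6 gi L, 7 ke:m H, 8 mu L.
Parse left to right (heavy = foot alone; LL = one foot; stranded L unfooted): (ˈki.let) (ˈdi:) (ˈna:) (ˈto:) gi (ˈke:m) mu.
Foot heads: 1, 3, 4, 5, 7.
Primary stress on the leftmost head = syllable 1.
Secondary stress on 3, 4, 5, 7: ˈki.let.ˌdi:.ˌna:.ˌto:.gi.ˌke:m.mu.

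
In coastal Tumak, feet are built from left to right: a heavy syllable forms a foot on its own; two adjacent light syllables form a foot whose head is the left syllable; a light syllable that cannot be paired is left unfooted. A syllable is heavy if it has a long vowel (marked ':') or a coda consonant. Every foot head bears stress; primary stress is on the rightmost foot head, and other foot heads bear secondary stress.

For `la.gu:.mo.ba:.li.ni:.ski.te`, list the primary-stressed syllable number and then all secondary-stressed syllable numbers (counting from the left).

Weights: 1 la L, 2 gu: H, 3 mo L, 4 ba: H, 5 li L, 6 ni: H, 7 ski L, 8 te L.
Parse left to right (heavy = foot alone; LL = one foot; stranded L unfooted): la (ˈgu:) mo (ˈba:) li (ˈni:) (ˈski.te).
Foot heads: 2, 4, 6, 7.
Primary stress on the rightmost head = syllable 7.
Secondary stress on 2, 4, 6: la.ˌgu:.mo.ˌba:.li.ˌni:.ˈski.te.

primary 7, secondary 2, 4, 6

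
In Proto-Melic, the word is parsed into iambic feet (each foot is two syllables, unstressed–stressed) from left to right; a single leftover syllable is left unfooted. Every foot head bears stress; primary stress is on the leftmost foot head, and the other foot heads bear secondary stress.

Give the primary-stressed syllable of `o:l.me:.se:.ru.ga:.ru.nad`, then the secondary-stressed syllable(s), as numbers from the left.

primary 2, secondary 4, 6

Parse left to right into iambic (σˈσ) feet: (o:l.ˈme:) (se:.ˈru) (ga:.ˈru) nad. Syllable 7 is left unfooted.
Foot heads (stressed positions): 2, 4, 6.
End Rule Leftmost: primary stress on the leftmost head = syllable 2.
Secondary stress on 4, 6: o:l.ˈme:.se:.ˌru.ga:.ˌru.nad.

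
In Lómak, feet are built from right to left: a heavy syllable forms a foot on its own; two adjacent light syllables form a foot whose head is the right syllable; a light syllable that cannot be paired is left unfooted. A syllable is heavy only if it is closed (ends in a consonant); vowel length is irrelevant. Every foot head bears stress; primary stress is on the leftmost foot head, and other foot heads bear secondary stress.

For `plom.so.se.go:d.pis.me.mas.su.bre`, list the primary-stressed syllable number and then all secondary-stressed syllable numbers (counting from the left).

primary 1, secondary 3, 4, 5, 7, 9

Weights: 1 plom H, 2 so L, 3 se L, 4 go:d H, 5 pis H, 6 me L, 7 mas H, 8 su L, 9 bre L.
Parse right to left (heavy = foot alone; LL = one foot; stranded L unfooted): (ˈplom) (so.ˈse) (ˈgo:d) (ˈpis) me (ˈmas) (su.ˈbre).
Foot heads: 1, 3, 4, 5, 7, 9.
Primary stress on the leftmost head = syllable 1.
Secondary stress on 3, 4, 5, 7, 9: ˈplom.so.ˌse.ˌgo:d.ˌpis.me.ˌmas.su.ˌbre.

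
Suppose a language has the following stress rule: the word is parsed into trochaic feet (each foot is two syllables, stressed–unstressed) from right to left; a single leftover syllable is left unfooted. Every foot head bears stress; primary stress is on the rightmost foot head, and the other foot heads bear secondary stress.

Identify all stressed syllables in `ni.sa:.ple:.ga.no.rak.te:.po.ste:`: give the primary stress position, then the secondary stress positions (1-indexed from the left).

Parse right to left into trochaic (ˈσσ) feet: ni (ˈsa:.ple:) (ˈga.no) (ˈrak.te:) (ˈpo.ste:). Syllable 1 is left unfooted.
Foot heads (stressed positions): 2, 4, 6, 8.
End Rule Rightmost: primary stress on the rightmost head = syllable 8.
Secondary stress on 2, 4, 6: ni.ˌsa:.ple:.ˌga.no.ˌrak.te:.ˈpo.ste:.

primary 8, secondary 2, 4, 6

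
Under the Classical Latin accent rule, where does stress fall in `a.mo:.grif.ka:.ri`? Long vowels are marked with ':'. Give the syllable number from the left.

4

Classical Latin: stress the penult if heavy (long vowel or closed), else the antepenult.
Weights: 3 grif H, 4 ka: H, 5 ri L.
The penult (syllable 4, ka:) is heavy, so it takes stress.
Stress on syllable 4: a.mo:.grif.ˈka:.ri.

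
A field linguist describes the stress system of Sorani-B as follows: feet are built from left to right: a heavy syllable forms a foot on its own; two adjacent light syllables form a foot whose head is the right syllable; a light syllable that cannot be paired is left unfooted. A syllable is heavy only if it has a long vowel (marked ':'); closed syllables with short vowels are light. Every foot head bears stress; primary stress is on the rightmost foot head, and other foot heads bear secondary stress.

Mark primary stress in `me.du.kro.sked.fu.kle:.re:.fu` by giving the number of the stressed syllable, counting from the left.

Weights: 1 me L, 2 du L, 3 kro L, 4 sked L, 5 fu L, 6 kle: H, 7 re: H, 8 fu L.
Parse left to right (heavy = foot alone; LL = one foot; stranded L unfooted): (me.ˈdu) (kro.ˈsked) fu (ˈkle:) (ˈre:) fu.
Foot heads: 2, 4, 6, 7.
Primary stress on the rightmost head = syllable 7.
Primary stress: syllable 7 → me.du.kro.sked.fu.kle:.ˈre:.fu.

7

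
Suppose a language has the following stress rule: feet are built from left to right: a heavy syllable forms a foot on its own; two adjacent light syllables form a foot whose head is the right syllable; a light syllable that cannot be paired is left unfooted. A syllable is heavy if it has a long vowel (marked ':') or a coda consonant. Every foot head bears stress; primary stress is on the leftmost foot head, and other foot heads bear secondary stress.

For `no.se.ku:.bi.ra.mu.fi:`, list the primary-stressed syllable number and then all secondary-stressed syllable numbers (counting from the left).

primary 2, secondary 3, 5, 7

Weights: 1 no L, 2 se L, 3 ku: H, 4 bi L, 5 ra L, 6 mu L, 7 fi: H.
Parse left to right (heavy = foot alone; LL = one foot; stranded L unfooted): (no.ˈse) (ˈku:) (bi.ˈra) mu (ˈfi:).
Foot heads: 2, 3, 5, 7.
Primary stress on the leftmost head = syllable 2.
Secondary stress on 3, 5, 7: no.ˈse.ˌku:.bi.ˌra.mu.ˌfi:.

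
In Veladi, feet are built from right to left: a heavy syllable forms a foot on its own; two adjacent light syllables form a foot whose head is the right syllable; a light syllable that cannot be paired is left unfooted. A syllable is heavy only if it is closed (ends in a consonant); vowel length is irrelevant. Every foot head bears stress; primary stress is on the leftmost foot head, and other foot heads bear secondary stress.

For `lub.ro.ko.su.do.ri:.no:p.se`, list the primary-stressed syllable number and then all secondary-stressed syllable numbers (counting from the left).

Weights: 1 lub H, 2 ro L, 3 ko L, 4 su L, 5 do L, 6 ri: L, 7 no:p H, 8 se L.
Parse right to left (heavy = foot alone; LL = one foot; stranded L unfooted): (ˈlub) ro (ko.ˈsu) (do.ˈri:) (ˈno:p) se.
Foot heads: 1, 4, 6, 7.
Primary stress on the leftmost head = syllable 1.
Secondary stress on 4, 6, 7: ˈlub.ro.ko.ˌsu.do.ˌri:.ˌno:p.se.

primary 1, secondary 4, 6, 7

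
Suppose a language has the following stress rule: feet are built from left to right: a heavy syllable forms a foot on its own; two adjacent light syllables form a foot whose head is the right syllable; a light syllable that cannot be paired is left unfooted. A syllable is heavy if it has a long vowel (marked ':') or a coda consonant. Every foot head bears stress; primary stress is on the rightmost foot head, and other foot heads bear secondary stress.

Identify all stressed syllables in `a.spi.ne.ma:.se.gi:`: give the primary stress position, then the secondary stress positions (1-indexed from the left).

Weights: 1 a L, 2 spi L, 3 ne L, 4 ma: H, 5 se L, 6 gi: H.
Parse left to right (heavy = foot alone; LL = one foot; stranded L unfooted): (a.ˈspi) ne (ˈma:) se (ˈgi:).
Foot heads: 2, 4, 6.
Primary stress on the rightmost head = syllable 6.
Secondary stress on 2, 4: a.ˌspi.ne.ˌma:.se.ˈgi:.

primary 6, secondary 2, 4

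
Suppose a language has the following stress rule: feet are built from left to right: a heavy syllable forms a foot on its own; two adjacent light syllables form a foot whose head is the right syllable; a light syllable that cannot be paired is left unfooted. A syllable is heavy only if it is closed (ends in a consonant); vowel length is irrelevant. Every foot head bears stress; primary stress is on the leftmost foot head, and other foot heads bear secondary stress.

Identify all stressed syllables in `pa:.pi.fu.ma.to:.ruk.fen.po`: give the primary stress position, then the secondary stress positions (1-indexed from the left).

Weights: 1 pa: L, 2 pi L, 3 fu L, 4 ma L, 5 to: L, 6 ruk H, 7 fen H, 8 po L.
Parse left to right (heavy = foot alone; LL = one foot; stranded L unfooted): (pa:.ˈpi) (fu.ˈma) to: (ˈruk) (ˈfen) po.
Foot heads: 2, 4, 6, 7.
Primary stress on the leftmost head = syllable 2.
Secondary stress on 4, 6, 7: pa:.ˈpi.fu.ˌma.to:.ˌruk.ˌfen.po.

primary 2, secondary 4, 6, 7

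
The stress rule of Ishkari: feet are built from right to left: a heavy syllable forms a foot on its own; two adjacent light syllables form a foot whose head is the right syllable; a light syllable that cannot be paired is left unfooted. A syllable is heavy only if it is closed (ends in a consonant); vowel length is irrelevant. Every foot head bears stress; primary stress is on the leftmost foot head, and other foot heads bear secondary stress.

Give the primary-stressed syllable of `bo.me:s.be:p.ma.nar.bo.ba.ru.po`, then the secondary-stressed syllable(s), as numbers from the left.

Weights: 1 bo L, 2 me:s H, 3 be:p H, 4 ma L, 5 nar H, 6 bo L, 7 ba L, 8 ru L, 9 po L.
Parse right to left (heavy = foot alone; LL = one foot; stranded L unfooted): bo (ˈme:s) (ˈbe:p) ma (ˈnar) (bo.ˈba) (ru.ˈpo).
Foot heads: 2, 3, 5, 7, 9.
Primary stress on the leftmost head = syllable 2.
Secondary stress on 3, 5, 7, 9: bo.ˈme:s.ˌbe:p.ma.ˌnar.bo.ˌba.ru.ˌpo.

primary 2, secondary 3, 5, 7, 9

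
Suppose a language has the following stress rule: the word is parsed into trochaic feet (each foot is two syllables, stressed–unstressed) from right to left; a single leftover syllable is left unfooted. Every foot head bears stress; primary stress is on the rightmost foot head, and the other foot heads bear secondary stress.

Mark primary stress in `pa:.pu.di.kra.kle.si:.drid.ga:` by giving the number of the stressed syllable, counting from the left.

7

Parse right to left into trochaic (ˈσσ) feet: (ˈpa:.pu) (ˈdi.kra) (ˈkle.si:) (ˈdrid.ga:).
Foot heads (stressed positions): 1, 3, 5, 7.
End Rule Rightmost: primary stress on the rightmost head = syllable 7.
Primary stress: syllable 7 → pa:.pu.di.kra.kle.si:.ˈdrid.ga:.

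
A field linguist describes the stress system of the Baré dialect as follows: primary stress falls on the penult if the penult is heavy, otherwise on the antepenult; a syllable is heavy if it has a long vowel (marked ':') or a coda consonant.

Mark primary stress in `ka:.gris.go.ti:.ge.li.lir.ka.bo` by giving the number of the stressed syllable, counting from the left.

Weights: 7 lir H, 8 ka L, 9 bo L.
The penult (syllable 8, ka) is light, so stress falls on the antepenult (syllable 7, lir).
Primary stress: syllable 7 → ka:.gris.go.ti:.ge.li.ˈlir.ka.bo.

7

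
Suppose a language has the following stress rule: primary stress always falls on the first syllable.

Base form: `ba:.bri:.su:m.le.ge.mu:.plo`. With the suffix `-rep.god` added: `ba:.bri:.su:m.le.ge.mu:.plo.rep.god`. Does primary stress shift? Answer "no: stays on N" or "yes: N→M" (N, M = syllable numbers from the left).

no: stays on 1

Base `ba:.bri:.su:m.le.ge.mu:.plo` (7 syllables):
  The word has 7 syllables; the first syllable is syllable 1 (ba:).
  → primary stress on syllable 1.
Suffixed `ba:.bri:.su:m.le.ge.mu:.plo.rep.god` (9 syllables):
  The word has 9 syllables; the first syllable is syllable 1 (ba:).
  → primary stress on syllable 1.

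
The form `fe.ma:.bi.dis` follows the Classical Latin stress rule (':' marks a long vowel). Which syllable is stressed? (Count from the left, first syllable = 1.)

Classical Latin: stress the penult if heavy (long vowel or closed), else the antepenult.
Weights: 2 ma: H, 3 bi L, 4 dis H.
The penult (syllable 3, bi) is light, so stress falls on the antepenult (syllable 2, ma:).
Stress on syllable 2: fe.ˈma:.bi.dis.

2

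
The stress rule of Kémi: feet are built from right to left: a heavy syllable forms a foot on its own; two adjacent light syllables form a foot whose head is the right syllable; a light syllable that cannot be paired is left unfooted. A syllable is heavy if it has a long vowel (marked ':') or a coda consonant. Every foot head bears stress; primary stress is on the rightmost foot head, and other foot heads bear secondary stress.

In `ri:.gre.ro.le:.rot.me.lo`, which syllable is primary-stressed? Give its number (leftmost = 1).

7

Weights: 1 ri: H, 2 gre L, 3 ro L, 4 le: H, 5 rot H, 6 me L, 7 lo L.
Parse right to left (heavy = foot alone; LL = one foot; stranded L unfooted): (ˈri:) (gre.ˈro) (ˈle:) (ˈrot) (me.ˈlo).
Foot heads: 1, 3, 4, 5, 7.
Primary stress on the rightmost head = syllable 7.
Primary stress: syllable 7 → ri:.gre.ro.le:.rot.me.ˈlo.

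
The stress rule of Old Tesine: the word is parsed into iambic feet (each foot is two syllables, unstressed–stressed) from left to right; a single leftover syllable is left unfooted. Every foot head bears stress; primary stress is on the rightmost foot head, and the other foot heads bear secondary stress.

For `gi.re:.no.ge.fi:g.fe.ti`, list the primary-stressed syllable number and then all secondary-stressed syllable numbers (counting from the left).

primary 6, secondary 2, 4

Parse left to right into iambic (σˈσ) feet: (gi.ˈre:) (no.ˈge) (fi:g.ˈfe) ti. Syllable 7 is left unfooted.
Foot heads (stressed positions): 2, 4, 6.
End Rule Rightmost: primary stress on the rightmost head = syllable 6.
Secondary stress on 2, 4: gi.ˌre:.no.ˌge.fi:g.ˈfe.ti.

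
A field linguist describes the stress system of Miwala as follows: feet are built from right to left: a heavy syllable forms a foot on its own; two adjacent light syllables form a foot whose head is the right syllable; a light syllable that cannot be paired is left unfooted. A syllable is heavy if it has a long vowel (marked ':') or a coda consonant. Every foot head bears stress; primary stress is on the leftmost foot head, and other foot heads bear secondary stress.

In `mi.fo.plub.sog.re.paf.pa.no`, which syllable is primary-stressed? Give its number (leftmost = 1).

2

Weights: 1 mi L, 2 fo L, 3 plub H, 4 sog H, 5 re L, 6 paf H, 7 pa L, 8 no L.
Parse right to left (heavy = foot alone; LL = one foot; stranded L unfooted): (mi.ˈfo) (ˈplub) (ˈsog) re (ˈpaf) (pa.ˈno).
Foot heads: 2, 3, 4, 6, 8.
Primary stress on the leftmost head = syllable 2.
Primary stress: syllable 2 → mi.ˈfo.plub.sog.re.paf.pa.no.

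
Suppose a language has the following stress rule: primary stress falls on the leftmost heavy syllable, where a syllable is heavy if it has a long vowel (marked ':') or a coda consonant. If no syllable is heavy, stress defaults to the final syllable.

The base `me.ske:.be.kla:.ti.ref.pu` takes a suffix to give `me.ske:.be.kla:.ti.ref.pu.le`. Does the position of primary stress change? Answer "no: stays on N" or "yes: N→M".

Base `me.ske:.be.kla:.ti.ref.pu` (7 syllables):
  Weights: 1 me L, 2 ske: H, 3 be L, 4 kla: H, 5 ti L, 6 ref H, 7 pu L.
  Heavy syllables in the domain: 2, 4, 6. The leftmost is syllable 2 (ske:).
  → primary stress on syllable 2.
Suffixed `me.ske:.be.kla:.ti.ref.pu.le` (8 syllables):
  Weights: 1 me L, 2 ske: H, 3 be L, 4 kla: H, 5 ti L, 6 ref H, 7 pu L, 8 le L.
  Heavy syllables in the domain: 2, 4, 6. The leftmost is syllable 2 (ske:).
  → primary stress on syllable 2.

no: stays on 2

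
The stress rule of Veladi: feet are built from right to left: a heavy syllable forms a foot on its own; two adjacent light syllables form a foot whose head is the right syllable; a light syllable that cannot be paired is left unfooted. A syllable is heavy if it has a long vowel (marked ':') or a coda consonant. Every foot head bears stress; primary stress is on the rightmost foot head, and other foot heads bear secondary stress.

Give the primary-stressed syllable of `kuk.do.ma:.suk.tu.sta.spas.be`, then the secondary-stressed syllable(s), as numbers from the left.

primary 7, secondary 1, 3, 4, 6

Weights: 1 kuk H, 2 do L, 3 ma: H, 4 suk H, 5 tu L, 6 sta L, 7 spas H, 8 be L.
Parse right to left (heavy = foot alone; LL = one foot; stranded L unfooted): (ˈkuk) do (ˈma:) (ˈsuk) (tu.ˈsta) (ˈspas) be.
Foot heads: 1, 3, 4, 6, 7.
Primary stress on the rightmost head = syllable 7.
Secondary stress on 1, 3, 4, 6: ˌkuk.do.ˌma:.ˌsuk.tu.ˌsta.ˈspas.be.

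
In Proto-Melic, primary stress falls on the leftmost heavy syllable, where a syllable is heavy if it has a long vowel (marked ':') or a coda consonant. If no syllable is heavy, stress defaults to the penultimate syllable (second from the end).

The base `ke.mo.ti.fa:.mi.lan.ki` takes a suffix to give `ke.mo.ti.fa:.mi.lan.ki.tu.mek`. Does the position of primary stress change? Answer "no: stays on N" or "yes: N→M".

no: stays on 4

Base `ke.mo.ti.fa:.mi.lan.ki` (7 syllables):
  Weights: 1 ke L, 2 mo L, 3 ti L, 4 fa: H, 5 mi L, 6 lan H, 7 ki L.
  Heavy syllables in the domain: 4, 6. The leftmost is syllable 4 (fa:).
  → primary stress on syllable 4.
Suffixed `ke.mo.ti.fa:.mi.lan.ki.tu.mek` (9 syllables):
  Weights: 1 ke L, 2 mo L, 3 ti L, 4 fa: H, 5 mi L, 6 lan H, 7 ki L, 8 tu L, 9 mek H.
  Heavy syllables in the domain: 4, 6, 9. The leftmost is syllable 4 (fa:).
  → primary stress on syllable 4.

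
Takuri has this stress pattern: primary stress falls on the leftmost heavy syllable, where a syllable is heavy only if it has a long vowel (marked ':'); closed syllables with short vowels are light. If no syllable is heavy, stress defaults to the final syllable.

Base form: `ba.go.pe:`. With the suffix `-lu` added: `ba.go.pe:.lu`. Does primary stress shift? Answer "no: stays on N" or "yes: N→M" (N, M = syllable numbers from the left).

no: stays on 3

Base `ba.go.pe:` (3 syllables):
  Weights: 1 ba L, 2 go L, 3 pe: H.
  Heavy syllables in the domain: 3. The leftmost is syllable 3 (pe:).
  → primary stress on syllable 3.
Suffixed `ba.go.pe:.lu` (4 syllables):
  Weights: 1 ba L, 2 go L, 3 pe: H, 4 lu L.
  Heavy syllables in the domain: 3. The leftmost is syllable 3 (pe:).
  → primary stress on syllable 3.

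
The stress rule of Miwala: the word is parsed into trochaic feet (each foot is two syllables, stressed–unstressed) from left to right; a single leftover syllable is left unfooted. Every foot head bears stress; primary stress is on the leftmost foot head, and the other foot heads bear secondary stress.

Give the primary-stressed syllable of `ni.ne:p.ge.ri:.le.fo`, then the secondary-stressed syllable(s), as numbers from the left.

primary 1, secondary 3, 5

Parse left to right into trochaic (ˈσσ) feet: (ˈni.ne:p) (ˈge.ri:) (ˈle.fo).
Foot heads (stressed positions): 1, 3, 5.
End Rule Leftmost: primary stress on the leftmost head = syllable 1.
Secondary stress on 3, 5: ˈni.ne:p.ˌge.ri:.ˌle.fo.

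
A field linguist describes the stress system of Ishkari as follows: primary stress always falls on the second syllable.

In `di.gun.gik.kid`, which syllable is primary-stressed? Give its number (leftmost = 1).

The word has 4 syllables; the second syllable is syllable 2 (gun).
Primary stress: syllable 2 → di.ˈgun.gik.kid.

2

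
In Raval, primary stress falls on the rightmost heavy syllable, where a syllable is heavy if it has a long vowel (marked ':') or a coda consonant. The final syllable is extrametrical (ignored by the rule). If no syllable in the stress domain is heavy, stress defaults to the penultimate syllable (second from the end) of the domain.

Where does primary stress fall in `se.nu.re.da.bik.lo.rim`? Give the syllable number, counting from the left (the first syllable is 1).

5

The final syllable (7, rim) is extrametrical; the stress domain is syllables 1–6.
Weights: 1 se L, 2 nu L, 3 re L, 4 da L, 5 bik H, 6 lo L.
Heavy syllables in the domain: 5. The rightmost is syllable 5 (bik).
Primary stress: syllable 5 → se.nu.re.da.ˈbik.lo.rim.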